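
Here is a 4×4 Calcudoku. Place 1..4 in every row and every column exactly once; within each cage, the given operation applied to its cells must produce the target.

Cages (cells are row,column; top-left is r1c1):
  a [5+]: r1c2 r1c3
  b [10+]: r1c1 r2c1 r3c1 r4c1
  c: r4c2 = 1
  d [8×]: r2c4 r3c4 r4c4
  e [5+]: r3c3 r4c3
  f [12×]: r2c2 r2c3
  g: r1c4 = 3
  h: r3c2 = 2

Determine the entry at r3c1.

4

Cage g is a single given cell; hence r1c4 = 3.
Cage h is given, leaving r3c2 = 2.
C is a freebie; hence r4c2 = 1.
Column 2 already has 1; hence r1c2 = 4.
Cage a needs two cells with sum 5, leaving r1c3 = 1.
Column 2 now contains 4, so r2c2 = 3.
3 is placed in row 2, so r2c3 = 4.
Column 3 already has 1, which forces r3c3 = 3.
Column 3 already has 4; hence r4c3 = 2.
2 is placed in row 4, leaving r4c4 = 4.
Row 1 already has 1; hence r1c1 = 2.
Cage b needs sum 10, leaving r2c1 = 1.
Cage d needs product 8, which forces r2c4 = 2.
Cage b has sum 10, which forces r3c1 = 4.
Column 4 now contains 4; hence r3c4 = 1.
4 is placed in row 4, which forces r4c1 = 3.
Completed grid: 2 4 1 3 / 1 3 4 2 / 4 2 3 1 / 3 1 2 4.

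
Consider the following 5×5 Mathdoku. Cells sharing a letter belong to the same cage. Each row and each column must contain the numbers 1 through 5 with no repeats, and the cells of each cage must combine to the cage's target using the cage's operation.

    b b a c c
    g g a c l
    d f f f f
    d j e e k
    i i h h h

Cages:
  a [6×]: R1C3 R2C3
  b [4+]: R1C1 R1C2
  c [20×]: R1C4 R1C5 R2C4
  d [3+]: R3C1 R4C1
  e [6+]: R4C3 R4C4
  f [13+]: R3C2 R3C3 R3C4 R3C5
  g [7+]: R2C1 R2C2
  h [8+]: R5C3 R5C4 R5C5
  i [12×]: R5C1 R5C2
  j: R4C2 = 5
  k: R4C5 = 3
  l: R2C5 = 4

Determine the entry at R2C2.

Cage l is a single given cell; hence R2C5 = 4.
J is a freebie, which forces R4C2 = 5.
K is a freebie; hence R4C5 = 3.
Cage g needs two cells with sum 7, leaving R2C1 = 5.
Cage g's pair has sum 7; hence R2C2 = 2.
Row 2 now contains 2; hence R2C3 = 3.
Row 2 now contains 2, which forces R2C4 = 1.
Column 3 now contains 3, leaving R1C3 = 2.
Cage c has product 20, leaving R1C4 = 4.
Cage c has product 20, which forces R1C5 = 5.
Column 5 already has 5, leaving R3C5 = 1.
2 is placed in column 3, which forces R4C3 = 4.
Column 4 now contains 4; hence R4C4 = 2.
1 is placed in column 5, which forces R5C5 = 2.
1 is placed in row 3, which forces R3C1 = 2.
Cage f has sum 13; hence R3C2 = 4.
Column 3 now contains 4, leaving R3C3 = 5.
Cage f needs sum 13, so R3C4 = 3.
Row 4 now contains 2, which forces R4C1 = 1.
4 is placed in column 2, which forces R5C2 = 3.
Cage h has sum 8; hence R5C3 = 1.
Cage h has sum 8, which forces R5C4 = 5.
Column 1 now contains 1, so R1C1 = 3.
3 is placed in column 2; hence R1C2 = 1.
3 is placed in row 5, so R5C1 = 4.
Completed grid: 3 1 2 4 5 / 5 2 3 1 4 / 2 4 5 3 1 / 1 5 4 2 3 / 4 3 1 5 2.

2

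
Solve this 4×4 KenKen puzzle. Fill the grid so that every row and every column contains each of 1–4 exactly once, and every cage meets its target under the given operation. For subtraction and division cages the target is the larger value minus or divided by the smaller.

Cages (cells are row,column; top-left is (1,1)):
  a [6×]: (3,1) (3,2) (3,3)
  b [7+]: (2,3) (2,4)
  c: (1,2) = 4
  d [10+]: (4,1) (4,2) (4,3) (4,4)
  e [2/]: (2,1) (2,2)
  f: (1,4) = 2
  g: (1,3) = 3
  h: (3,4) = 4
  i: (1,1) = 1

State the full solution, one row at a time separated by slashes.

Cage i is a single given cell, so (1,1) = 1.
C is a freebie; hence (1,2) = 4.
Cage g is given, leaving (1,3) = 3.
Cage f is given; hence (1,4) = 2.
3 is placed in column 3, so (2,3) = 4.
Row 2 already has 4, so (2,4) = 3.
H is a freebie, so (3,4) = 4.
Column 4 now contains 4, leaving (4,4) = 1.
Row 2 already has 4, so (2,1) = 2.
Cage e needs two cells with quotient 2, which forces (2,2) = 1.
2 is placed in column 1, which forces (3,1) = 3.
3 is placed in row 3, which forces (3,2) = 2.
2 is placed in row 3, which forces (3,3) = 1.
The 4 cells of cage d must have sum 10, so (4,1) = 4.
Cage d has sum 10, so (4,2) = 3.
1 is placed in row 4, which forces (4,3) = 2.

1 4 3 2 / 2 1 4 3 / 3 2 1 4 / 4 3 2 1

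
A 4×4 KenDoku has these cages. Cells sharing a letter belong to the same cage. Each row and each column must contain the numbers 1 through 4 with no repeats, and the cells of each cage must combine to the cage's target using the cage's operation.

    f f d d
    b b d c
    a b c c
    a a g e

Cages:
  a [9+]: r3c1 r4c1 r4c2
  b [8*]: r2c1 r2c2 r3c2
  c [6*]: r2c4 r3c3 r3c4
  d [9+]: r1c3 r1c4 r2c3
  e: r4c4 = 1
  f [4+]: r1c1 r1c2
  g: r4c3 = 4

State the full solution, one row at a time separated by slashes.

Cage g is given, which forces r4c3 = 4.
Cage e is a single given cell; hence r4c4 = 1.
The 3 cells of cage d must have sum 9, which forces r1c4 = 4.
The 3 cells of cage a must have sum 9, so r3c1 = 4.
Cage c has product 6, which forces r3c3 = 1.
Cage b has product 8; hence r2c1 = 1.
Cage b has product 8, so r2c2 = 4.
Row 3 now contains 1, which forces r3c2 = 2.
Row 3 already has 2, leaving r3c4 = 3.
Column 2 now contains 2; hence r4c2 = 3.
1 is placed in column 1, which forces r1c1 = 3.
Column 2 now contains 3; hence r1c2 = 1.
3 is placed in row 1, which forces r1c3 = 2.
Column 3 already has 2, leaving r2c3 = 3.
Column 4 now contains 3, leaving r2c4 = 2.
Row 4 now contains 3; hence r4c1 = 2.

3 1 2 4 / 1 4 3 2 / 4 2 1 3 / 2 3 4 1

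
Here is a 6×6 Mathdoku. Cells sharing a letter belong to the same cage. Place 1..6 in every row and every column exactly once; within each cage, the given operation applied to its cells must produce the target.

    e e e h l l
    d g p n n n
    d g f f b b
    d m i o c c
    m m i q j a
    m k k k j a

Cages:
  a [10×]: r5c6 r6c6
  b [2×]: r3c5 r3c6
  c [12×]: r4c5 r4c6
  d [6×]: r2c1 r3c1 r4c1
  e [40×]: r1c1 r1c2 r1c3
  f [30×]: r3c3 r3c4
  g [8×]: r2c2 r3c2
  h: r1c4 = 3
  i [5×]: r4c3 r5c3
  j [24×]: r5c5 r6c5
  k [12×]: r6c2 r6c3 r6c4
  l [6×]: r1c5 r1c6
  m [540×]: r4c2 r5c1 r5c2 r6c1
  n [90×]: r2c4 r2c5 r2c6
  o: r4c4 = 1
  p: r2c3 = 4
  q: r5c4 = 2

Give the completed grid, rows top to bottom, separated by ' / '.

Cage h is given, which forces r1c4 = 3.
P is a freebie, which forces r2c3 = 4.
Cage o is a single given cell, leaving r4c4 = 1.
Cage q is a single given cell, which forces r5c4 = 2.
2 is placed in row 5; hence r5c6 = 5.
Column 6 now contains 5, so r6c6 = 2.
Row 2 now contains 4, so r2c2 = 2.
Cage g needs two cells with product 8, so r3c2 = 4.
Cage b's pair has product 2, which forces r3c5 = 2.
Column 6 already has 2; hence r3c6 = 1.
Row 4 now contains 1; hence r4c3 = 5.
Row 5 already has 5, leaving r5c3 = 1.
Column 3 already has 1, which forces r6c3 = 3.
The 3 cells of cage k must have product 12, so r6c4 = 4.
Row 6 now contains 4, which forces r6c5 = 6.
The 3 cells of cage e must have product 40, which forces r1c1 = 4.
4 is placed in column 2; hence r1c2 = 5.
Column 3 already has 5, so r1c3 = 2.
Column 5 already has 6; hence r1c5 = 1.
Column 6 now contains 1, which forces r1c6 = 6.
Cage d has product 6; hence r2c1 = 1.
Column 6 now contains 6; hence r2c6 = 3.
1 is placed in row 3; hence r3c1 = 3.
Column 3 already has 5; hence r3c3 = 6.
Cage f needs two cells with product 30; hence r3c4 = 5.
Cage d has product 6, which forces r4c1 = 2.
Row 4 already has 5, leaving r4c2 = 6.
Column 6 now contains 3, leaving r4c6 = 4.
Cage m has product 540, so r5c1 = 6.
Cage m needs product 540, which forces r5c2 = 3.
Column 5 already has 6, so r5c5 = 4.
Row 6 already has 6, so r6c1 = 5.
3 is placed in row 6, which forces r6c2 = 1.
Column 4 now contains 5, leaving r2c4 = 6.
3 is placed in row 2; hence r2c5 = 5.
Row 4 already has 4; hence r4c5 = 3.

4 5 2 3 1 6 / 1 2 4 6 5 3 / 3 4 6 5 2 1 / 2 6 5 1 3 4 / 6 3 1 2 4 5 / 5 1 3 4 6 2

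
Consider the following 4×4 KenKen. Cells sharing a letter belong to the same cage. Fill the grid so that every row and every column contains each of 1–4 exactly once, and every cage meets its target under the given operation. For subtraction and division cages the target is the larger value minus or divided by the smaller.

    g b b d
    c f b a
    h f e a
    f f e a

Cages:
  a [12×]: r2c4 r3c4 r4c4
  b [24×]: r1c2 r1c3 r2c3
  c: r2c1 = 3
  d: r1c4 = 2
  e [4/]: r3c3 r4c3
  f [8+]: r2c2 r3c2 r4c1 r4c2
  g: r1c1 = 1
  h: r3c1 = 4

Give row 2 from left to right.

3 1 2 4

Cage g is a single given cell, so r1c1 = 1.
Cage d is a single given cell, leaving r1c4 = 2.
C is a freebie, leaving r2c1 = 3.
Cage h is a single given cell; hence r3c1 = 4.
Row 3 now contains 4, so r3c3 = 1.
1 is placed in row 3, so r3c4 = 3.
Column 1 already has 1, which forces r4c1 = 2.
Column 3 now contains 1; hence r4c3 = 4.
Row 4 now contains 4, so r4c4 = 1.
The 3 cells of cage b must have product 24, leaving r1c2 = 4.
Column 3 already has 4, which forces r1c3 = 3.
Cage f needs sum 8; hence r2c2 = 1.
Column 3 already has 4, leaving r2c3 = 2.
1 is placed in column 4, so r2c4 = 4.
Row 3 already has 3, leaving r3c2 = 2.
1 is placed in row 4, which forces r4c2 = 3.
Completed grid: 1 4 3 2 / 3 1 2 4 / 4 2 1 3 / 2 3 4 1.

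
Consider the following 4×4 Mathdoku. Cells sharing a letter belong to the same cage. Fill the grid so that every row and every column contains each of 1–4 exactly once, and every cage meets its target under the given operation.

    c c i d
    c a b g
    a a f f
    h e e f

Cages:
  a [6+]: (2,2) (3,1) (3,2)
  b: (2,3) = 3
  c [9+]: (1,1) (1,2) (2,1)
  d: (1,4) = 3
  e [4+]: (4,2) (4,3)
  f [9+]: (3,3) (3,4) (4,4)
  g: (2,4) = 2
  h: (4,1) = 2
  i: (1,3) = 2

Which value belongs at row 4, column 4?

Cage i is given, so (1,3) = 2.
D is a freebie, so (1,4) = 3.
Cage b is a single given cell, so (2,3) = 3.
G is a freebie; hence (2,4) = 2.
Column 3 already has 3, which forces (3,3) = 4.
4 is placed in row 3, leaving (3,4) = 1.
Cage h is a single given cell, so (4,1) = 2.
Column 3 already has 3, so (4,3) = 1.
2 is placed in column 4, which forces (4,4) = 4.
Cage c needs sum 9, which forces (1,1) = 1.
Row 1 now contains 3, which forces (1,2) = 4.
Row 2 already has 2, which forces (2,1) = 4.
Row 2 already has 2; hence (2,2) = 1.
2 is placed in column 1, which forces (3,1) = 3.
The 3 cells of cage a must have sum 6, leaving (3,2) = 2.
Row 4 now contains 1, leaving (4,2) = 3.
Completed grid: 1 4 2 3 / 4 1 3 2 / 3 2 4 1 / 2 3 1 4.

4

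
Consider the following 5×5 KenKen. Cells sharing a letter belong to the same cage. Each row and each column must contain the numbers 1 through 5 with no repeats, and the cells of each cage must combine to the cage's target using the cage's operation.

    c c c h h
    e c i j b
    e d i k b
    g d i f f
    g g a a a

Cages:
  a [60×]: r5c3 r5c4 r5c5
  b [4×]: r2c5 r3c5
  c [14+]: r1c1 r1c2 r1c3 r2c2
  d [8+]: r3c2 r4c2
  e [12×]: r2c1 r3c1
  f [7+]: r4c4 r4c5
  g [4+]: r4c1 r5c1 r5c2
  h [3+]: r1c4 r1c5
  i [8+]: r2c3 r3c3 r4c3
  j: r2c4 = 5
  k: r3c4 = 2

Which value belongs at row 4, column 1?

1

Cage j is a single given cell; hence r2c4 = 5.
Cage k is given, leaving r3c4 = 2.
Cage g has sum 4, leaving r4c1 = 1.
Cage g has sum 4, leaving r5c1 = 2.
Cage g has sum 4, which forces r5c2 = 1.
Column 4 already has 2, leaving r1c4 = 1.
Cage h's pair has sum 3, leaving r1c5 = 2.
The 4 cells of cage c must have sum 14, so r2c2 = 2.
Row 4 needs a 2, and only r4c3 is open for it.
The 3 cells of cage i must have sum 8, which forces r2c3 = 1.
Row 2 now contains 1, leaving r2c5 = 4.
Cage i needs sum 8, which forces r3c3 = 5.
4 is placed in column 5, which forces r3c5 = 1.
4 is placed in column 5, leaving r4c5 = 3.
Column 5 now contains 3; hence r5c5 = 5.
Row 2 now contains 4, which forces r2c1 = 3.
Cage e's pair has product 12, leaving r3c1 = 4.
Row 3 already has 5; hence r3c2 = 3.
Row 4 already has 3; hence r4c2 = 5.
Row 4 already has 3; hence r4c4 = 4.
Column 4 now contains 4; hence r5c4 = 3.
Column 1 now contains 4, so r1c1 = 5.
5 is placed in column 2, leaving r1c2 = 4.
Cage c has sum 14, so r1c3 = 3.
3 is placed in row 5; hence r5c3 = 4.
The full grid is 5 4 3 1 2 / 3 2 1 5 4 / 4 3 5 2 1 / 1 5 2 4 3 / 2 1 4 3 5.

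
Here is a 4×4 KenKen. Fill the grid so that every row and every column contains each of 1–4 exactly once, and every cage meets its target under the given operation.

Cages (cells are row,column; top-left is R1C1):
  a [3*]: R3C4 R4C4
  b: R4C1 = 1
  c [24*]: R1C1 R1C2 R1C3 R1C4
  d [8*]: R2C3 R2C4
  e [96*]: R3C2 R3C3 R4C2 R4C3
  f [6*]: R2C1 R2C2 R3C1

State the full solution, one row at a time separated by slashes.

Cage b is a single given cell, which forces R4C1 = 1.
1 is placed in row 4, which forces R4C4 = 3.
Cage f needs product 6; hence R2C2 = 1.
Column 4 now contains 3, leaving R3C4 = 1.
Cage c has product 24, which forces R1C3 = 1.
Row 2 needs a 3, and only R2C1 is open for it.
Cage c needs product 24, which forces R1C2 = 3.
Column 1 already has 3, which forces R3C1 = 2.
Column 2 now contains 3, which forces R3C2 = 4.
Row 3 now contains 4; hence R3C3 = 3.
Column 2 now contains 4, leaving R4C2 = 2.
2 is placed in row 4, leaving R4C3 = 4.
Column 1 already has 2, so R1C1 = 4.
Cage c has product 24, which forces R1C4 = 2.
Column 3 now contains 4; hence R2C3 = 2.
Cage d's pair has product 8; hence R2C4 = 4.

4 3 1 2 / 3 1 2 4 / 2 4 3 1 / 1 2 4 3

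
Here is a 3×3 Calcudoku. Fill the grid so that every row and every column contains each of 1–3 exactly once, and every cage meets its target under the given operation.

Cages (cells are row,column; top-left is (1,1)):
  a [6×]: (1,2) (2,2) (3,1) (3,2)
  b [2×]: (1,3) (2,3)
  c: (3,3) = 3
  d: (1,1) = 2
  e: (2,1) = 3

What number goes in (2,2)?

Cage d is given, leaving (1,1) = 2.
Row 1 now contains 2; hence (1,3) = 1.
Cage e is a single given cell, so (2,1) = 3.
Column 3 already has 1, which forces (2,3) = 2.
The 4 cells of cage a must have product 6, which forces (3,1) = 1.
Cage c is a single given cell, which forces (3,3) = 3.
Row 1 already has 1; hence (1,2) = 3.
Row 2 now contains 2, which forces (2,2) = 1.
3 is placed in row 3, leaving (3,2) = 2.
Filled in: 2 3 1 / 3 1 2 / 1 2 3.

1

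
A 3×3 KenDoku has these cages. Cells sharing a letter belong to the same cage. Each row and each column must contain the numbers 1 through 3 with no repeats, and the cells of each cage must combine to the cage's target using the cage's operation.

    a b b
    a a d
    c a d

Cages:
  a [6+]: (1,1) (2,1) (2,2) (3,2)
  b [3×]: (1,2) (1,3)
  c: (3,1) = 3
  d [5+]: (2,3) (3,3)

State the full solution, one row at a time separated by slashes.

2 3 1 / 1 2 3 / 3 1 2

Cage c is given, leaving (3,1) = 3.
Row 3 already has 3, leaving (3,3) = 2.
The 4 cells of cage a must have sum 6; hence (1,1) = 2.
Cage a needs sum 6, leaving (2,1) = 1.
The 4 cells of cage a must have sum 6, so (2,2) = 2.
Column 3 now contains 2, so (2,3) = 3.
Row 3 already has 2, which forces (3,2) = 1.
Column 2 already has 1; hence (1,2) = 3.
Column 3 now contains 3; hence (1,3) = 1.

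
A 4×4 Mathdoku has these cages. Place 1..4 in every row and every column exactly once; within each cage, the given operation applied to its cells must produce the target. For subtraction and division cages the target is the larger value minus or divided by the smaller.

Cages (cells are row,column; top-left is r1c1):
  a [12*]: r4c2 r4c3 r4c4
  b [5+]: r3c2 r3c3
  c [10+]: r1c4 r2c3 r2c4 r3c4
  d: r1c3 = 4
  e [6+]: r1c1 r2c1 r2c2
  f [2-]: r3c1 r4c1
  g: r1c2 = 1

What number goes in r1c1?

Cage g is given, so r1c2 = 1.
D is a freebie, leaving r1c3 = 4.
The 3 cells of cage e must have sum 6, leaving r2c1 = 1.
Cage c has sum 10, so r2c4 = 4.
Cage c needs sum 10; hence r3c4 = 1.
1 is placed in column 4, so r4c4 = 3.
Column 4 already has 3, which forces r1c4 = 2.
Cage c needs sum 10, which forces r2c3 = 3.
Column 3 already has 3, leaving r3c3 = 2.
3 is placed in row 4, which forces r4c2 = 4.
3 is placed in row 4; hence r4c3 = 1.
2 is placed in row 1; hence r1c1 = 3.
Row 2 already has 3, leaving r2c2 = 2.
2 is placed in row 3, so r3c1 = 4.
2 is placed in row 3, so r3c2 = 3.
Row 4 now contains 4, leaving r4c1 = 2.
Filled in: 3 1 4 2 / 1 2 3 4 / 4 3 2 1 / 2 4 1 3.

3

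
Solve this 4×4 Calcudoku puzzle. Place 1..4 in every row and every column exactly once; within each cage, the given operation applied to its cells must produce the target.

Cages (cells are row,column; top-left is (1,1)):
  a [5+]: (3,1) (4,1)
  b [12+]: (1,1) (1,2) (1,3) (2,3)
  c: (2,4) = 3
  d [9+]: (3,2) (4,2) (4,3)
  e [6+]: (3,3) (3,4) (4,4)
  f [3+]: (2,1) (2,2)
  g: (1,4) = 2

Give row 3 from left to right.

Cage g is given, so (1,4) = 2.
Cage c is a single given cell, leaving (2,4) = 3.
Column 4 now contains 3, so (4,4) = 1.
Row 2 already has 3, which forces (2,3) = 4.
Cage e needs sum 6, leaving (3,3) = 1.
1 is placed in column 4, which forces (3,4) = 4.
1 is placed in column 3, so (1,3) = 3.
Cage d needs sum 9, so (4,2) = 4.
Column 3 now contains 3; hence (4,3) = 2.
The 4 cells of cage b must have sum 12, which forces (1,1) = 4.
Column 2 now contains 4; hence (1,2) = 1.
Column 2 already has 1, which forces (2,2) = 2.
Cage a's pair has sum 5; hence (3,1) = 2.
Cage d needs sum 9, so (3,2) = 3.
Row 4 already has 2; hence (4,1) = 3.
Row 2 now contains 2, leaving (2,1) = 1.
The full grid is 4 1 3 2 / 1 2 4 3 / 2 3 1 4 / 3 4 2 1.

2 3 1 4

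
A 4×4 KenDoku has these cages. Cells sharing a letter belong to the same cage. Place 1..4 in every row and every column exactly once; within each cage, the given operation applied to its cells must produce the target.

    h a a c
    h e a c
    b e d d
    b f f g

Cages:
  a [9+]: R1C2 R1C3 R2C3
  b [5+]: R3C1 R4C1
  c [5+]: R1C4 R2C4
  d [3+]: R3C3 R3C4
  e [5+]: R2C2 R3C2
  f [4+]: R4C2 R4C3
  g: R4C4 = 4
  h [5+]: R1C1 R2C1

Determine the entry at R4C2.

3

Cage g is given, leaving R4C4 = 4.
Row 4 needs a 2, and only R4C1 is open for it.
The two cells of cage b must have sum 5, leaving R3C1 = 3.
Row 3 needs a 4, and only R3C2 is open for it.
Cage e needs two cells with sum 5; hence R2C2 = 1.
Column 2 now contains 1, leaving R4C2 = 3.
Row 4 now contains 3; hence R4C3 = 1.
The two cells of cage h must have sum 5, leaving R1C1 = 1.
Column 2 now contains 3, so R1C2 = 2.
Row 1 already has 2, which forces R1C4 = 3.
1 is placed in row 2, leaving R2C1 = 4.
Row 2 already has 4; hence R2C3 = 3.
Column 4 now contains 3, leaving R2C4 = 2.
Column 3 already has 1, so R3C3 = 2.
The two cells of cage d must have sum 3; hence R3C4 = 1.
Row 1 now contains 3, so R1C3 = 4.
Completed grid: 1 2 4 3 / 4 1 3 2 / 3 4 2 1 / 2 3 1 4.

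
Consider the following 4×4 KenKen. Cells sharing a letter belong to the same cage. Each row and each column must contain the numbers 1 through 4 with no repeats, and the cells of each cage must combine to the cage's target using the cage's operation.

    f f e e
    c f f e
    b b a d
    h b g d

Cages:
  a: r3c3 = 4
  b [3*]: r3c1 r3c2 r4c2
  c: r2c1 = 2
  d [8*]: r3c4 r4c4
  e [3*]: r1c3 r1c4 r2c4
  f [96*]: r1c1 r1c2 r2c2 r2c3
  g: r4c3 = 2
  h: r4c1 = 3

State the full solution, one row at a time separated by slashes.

4 2 1 3 / 2 4 3 1 / 1 3 4 2 / 3 1 2 4

The 3 cells of cage e must have product 3, which forces r1c3 = 1.
Cage e needs product 3; hence r1c4 = 3.
C is a freebie; hence r2c1 = 2.
The 3 cells of cage e must have product 3; hence r2c4 = 1.
The 3 cells of cage b must have product 3; hence r3c1 = 1.
The 3 cells of cage b must have product 3; hence r3c2 = 3.
Cage a is a single given cell; hence r3c3 = 4.
4 is placed in row 3; hence r3c4 = 2.
Cage h is given, which forces r4c1 = 3.
The 3 cells of cage b must have product 3, which forces r4c2 = 1.
Cage g is a single given cell; hence r4c3 = 2.
Column 4 already has 2; hence r4c4 = 4.
Column 1 now contains 2, so r1c1 = 4.
The 4 cells of cage f must have product 96, leaving r1c2 = 2.
Column 2 now contains 3, which forces r2c2 = 4.
4 is placed in column 3, which forces r2c3 = 3.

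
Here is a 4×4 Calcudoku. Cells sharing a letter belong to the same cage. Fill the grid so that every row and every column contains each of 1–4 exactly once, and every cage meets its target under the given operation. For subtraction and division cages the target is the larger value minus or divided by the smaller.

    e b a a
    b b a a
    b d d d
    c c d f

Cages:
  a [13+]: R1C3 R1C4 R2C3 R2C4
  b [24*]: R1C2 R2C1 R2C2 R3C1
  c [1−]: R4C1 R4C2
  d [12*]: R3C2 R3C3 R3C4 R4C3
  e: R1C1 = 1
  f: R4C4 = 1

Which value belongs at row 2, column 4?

E is a freebie, so R1C1 = 1.
Cage f is given; hence R4C4 = 1.
Cage b needs product 24, which forces R2C2 = 1.
1 is placed in row 4, which forces R4C3 = 2.
The 4 cells of cage d must have product 12; hence R3C3 = 1.
Row 3 needs a 4, and only R3C1 is open for it.
4 is placed in column 1, so R4C1 = 3.
The two cells of cage c must have difference 1, so R4C2 = 4.
Cage b needs product 24, leaving R1C2 = 3.
Row 1 now contains 3, so R1C3 = 4.
Row 1 now contains 4, leaving R1C4 = 2.
Column 1 already has 3, so R2C1 = 2.
Column 3 already has 4, leaving R2C3 = 3.
Column 4 already has 2, which forces R2C4 = 4.
3 is placed in column 2, leaving R3C2 = 2.
Column 4 already has 2, so R3C4 = 3.
Filled in: 1 3 4 2 / 2 1 3 4 / 4 2 1 3 / 3 4 2 1.

4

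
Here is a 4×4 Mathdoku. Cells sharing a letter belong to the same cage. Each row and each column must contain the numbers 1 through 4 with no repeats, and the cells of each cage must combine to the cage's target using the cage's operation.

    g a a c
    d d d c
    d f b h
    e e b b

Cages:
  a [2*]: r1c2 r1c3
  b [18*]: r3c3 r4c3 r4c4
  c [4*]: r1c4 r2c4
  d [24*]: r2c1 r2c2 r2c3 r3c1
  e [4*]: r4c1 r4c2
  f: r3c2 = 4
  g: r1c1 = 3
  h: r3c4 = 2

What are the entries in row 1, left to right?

3 2 1 4

Cage g is a single given cell, which forces r1c1 = 3.
Cage f is given, leaving r3c2 = 4.
The 3 cells of cage b must have product 18, so r3c3 = 3.
Cage h is a single given cell, which forces r3c4 = 2.
Column 2 now contains 4, so r4c2 = 1.
The 3 cells of cage b must have product 18, which forces r4c3 = 2.
The 3 cells of cage b must have product 18; hence r4c4 = 3.
Column 2 already has 1, which forces r1c2 = 2.
2 is placed in column 3, leaving r1c3 = 1.
1 is placed in row 1, so r1c4 = 4.
Cage d needs product 24; hence r2c1 = 2.
The 4 cells of cage d must have product 24, so r2c2 = 3.
The 4 cells of cage d must have product 24, so r2c3 = 4.
Column 4 now contains 4; hence r2c4 = 1.
Row 3 already has 2, so r3c1 = 1.
Row 4 already has 1, leaving r4c1 = 4.
Filled in: 3 2 1 4 / 2 3 4 1 / 1 4 3 2 / 4 1 2 3.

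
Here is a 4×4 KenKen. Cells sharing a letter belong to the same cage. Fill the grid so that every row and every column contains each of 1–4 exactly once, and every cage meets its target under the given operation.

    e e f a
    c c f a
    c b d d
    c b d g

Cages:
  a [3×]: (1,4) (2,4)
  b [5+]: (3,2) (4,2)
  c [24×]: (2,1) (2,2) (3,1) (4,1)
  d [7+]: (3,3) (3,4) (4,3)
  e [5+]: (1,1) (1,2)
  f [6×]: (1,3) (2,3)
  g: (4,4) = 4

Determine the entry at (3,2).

3

Cage g is a single given cell; hence (4,4) = 4.
The only place for 4 in column 3 is (3,3).
In column 3, 1 can only go at (4,3), so (4,3) = 1.
The 3 cells of cage d must have sum 7, leaving (3,4) = 2.
2 is placed in row 3, so (3,2) = 3.
Cage b's pair has sum 5; hence (4,2) = 2.
Cage c has product 24, so (2,1) = 2.
The 4 cells of cage c must have product 24, which forces (2,2) = 4.
Row 2 already has 2, so (2,3) = 3.
3 is placed in row 2, so (2,4) = 1.
3 is placed in row 3, which forces (3,1) = 1.
Row 4 already has 2; hence (4,1) = 3.
Column 1 already has 1, leaving (1,1) = 4.
Column 2 now contains 4, which forces (1,2) = 1.
3 is placed in column 3; hence (1,3) = 2.
Column 4 already has 1, leaving (1,4) = 3.
Completed grid: 4 1 2 3 / 2 4 3 1 / 1 3 4 2 / 3 2 1 4.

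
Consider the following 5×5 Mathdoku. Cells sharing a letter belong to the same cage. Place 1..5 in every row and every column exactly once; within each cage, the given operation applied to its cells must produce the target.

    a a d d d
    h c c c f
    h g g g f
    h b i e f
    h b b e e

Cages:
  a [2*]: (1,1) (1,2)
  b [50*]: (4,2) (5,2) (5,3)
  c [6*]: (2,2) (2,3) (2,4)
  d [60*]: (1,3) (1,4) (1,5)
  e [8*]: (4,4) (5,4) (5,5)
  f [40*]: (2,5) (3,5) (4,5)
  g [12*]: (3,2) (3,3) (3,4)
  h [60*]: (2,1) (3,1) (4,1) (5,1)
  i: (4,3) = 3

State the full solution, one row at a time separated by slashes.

2 1 4 5 3 / 4 3 2 1 5 / 5 4 1 3 2 / 1 5 3 2 4 / 3 2 5 4 1

The 3 cells of cage b must have product 50, which forces (4,2) = 5.
Cage i is given, leaving (4,3) = 3.
Cage b needs product 50, which forces (5,2) = 2.
Cage b has product 50, leaving (5,3) = 5.
Cage a needs two cells with product 2; hence (1,1) = 2.
Column 2 now contains 2, which forces (1,2) = 1.
Column 3 already has 5, leaving (1,3) = 4.
Column 2 already has 1, so (2,2) = 3.
3 is placed in column 2, which forces (3,2) = 4.
Column 3 already has 4; hence (3,3) = 1.
Row 3 now contains 1, so (3,4) = 3.
Cage e needs product 8, leaving (4,4) = 2.
Row 4 already has 2, which forces (4,5) = 4.
Column 5 already has 4, leaving (5,5) = 1.
Column 4 already has 3, which forces (1,4) = 5.
The 3 cells of cage d must have product 60; hence (1,5) = 3.
The 4 cells of cage h must have product 60; hence (2,1) = 4.
1 is placed in column 3; hence (2,3) = 2.
2 is placed in column 4, which forces (2,4) = 1.
2 is placed in row 2; hence (2,5) = 5.
Row 3 now contains 3, so (3,1) = 5.
Column 5 now contains 5; hence (3,5) = 2.
4 is placed in row 4, so (4,1) = 1.
Cage h needs product 60, which forces (5,1) = 3.
Row 5 now contains 1, leaving (5,4) = 4.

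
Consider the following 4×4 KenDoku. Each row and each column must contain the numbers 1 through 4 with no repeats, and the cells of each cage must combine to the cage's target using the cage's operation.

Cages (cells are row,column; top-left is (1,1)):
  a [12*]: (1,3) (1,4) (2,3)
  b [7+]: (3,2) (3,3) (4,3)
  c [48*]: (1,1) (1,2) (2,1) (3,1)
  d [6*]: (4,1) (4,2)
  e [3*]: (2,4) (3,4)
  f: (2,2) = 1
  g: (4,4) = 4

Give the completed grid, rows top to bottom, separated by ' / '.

F is a freebie, which forces (2,2) = 1.
Row 2 already has 1, which forces (2,4) = 3.
Column 4 already has 3, which forces (3,4) = 1.
Cage g is a single given cell, which forces (4,4) = 4.
The 3 cells of cage a must have product 12; hence (1,3) = 3.
4 is placed in column 4, which forces (1,4) = 2.
Cage a needs product 12; hence (2,3) = 2.
Column 3 already has 2, so (3,3) = 4.
Column 3 already has 2, which forces (4,3) = 1.
Cage c has product 48; hence (1,1) = 1.
Row 1 now contains 2; hence (1,2) = 4.
2 is placed in row 2, so (2,1) = 4.
The 4 cells of cage c must have product 48; hence (3,1) = 3.
Row 3 now contains 4; hence (3,2) = 2.
Column 1 now contains 3; hence (4,1) = 2.
Column 2 now contains 2, which forces (4,2) = 3.

1 4 3 2 / 4 1 2 3 / 3 2 4 1 / 2 3 1 4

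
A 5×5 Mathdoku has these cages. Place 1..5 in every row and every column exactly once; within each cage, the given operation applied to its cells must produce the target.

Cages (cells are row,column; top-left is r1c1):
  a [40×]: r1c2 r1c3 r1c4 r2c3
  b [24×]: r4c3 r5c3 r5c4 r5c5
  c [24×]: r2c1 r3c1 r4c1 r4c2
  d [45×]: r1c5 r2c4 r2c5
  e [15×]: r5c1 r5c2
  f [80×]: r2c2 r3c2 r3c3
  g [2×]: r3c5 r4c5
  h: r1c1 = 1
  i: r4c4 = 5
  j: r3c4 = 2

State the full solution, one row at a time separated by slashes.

1 2 5 4 3 / 2 4 1 3 5 / 3 5 4 2 1 / 4 1 3 5 2 / 5 3 2 1 4

Cage h is a single given cell, which forces r1c1 = 1.
The 3 cells of cage d must have product 45; hence r1c5 = 3.
The 3 cells of cage f must have product 80; hence r2c2 = 4.
Cage d has product 45, so r2c4 = 3.
Cage d has product 45, which forces r2c5 = 5.
The 3 cells of cage f must have product 80; hence r3c2 = 5.
Cage f needs product 80, so r3c3 = 4.
Cage j is a single given cell, so r3c4 = 2.
Row 3 already has 2, which forces r3c5 = 1.
Cage i is given, so r4c4 = 5.
Column 5 now contains 1, so r4c5 = 2.
Column 2 already has 5, leaving r5c2 = 3.
2 is placed in column 5; hence r5c5 = 4.
Column 2 already has 5, leaving r1c2 = 2.
Cage a has product 40, which forces r1c3 = 5.
Column 4 already has 5, so r1c4 = 4.
Row 2 now contains 3, which forces r2c1 = 2.
Cage a has product 40, which forces r2c3 = 1.
Row 3 already has 2, leaving r3c1 = 3.
The 4 cells of cage c must have product 24, leaving r4c1 = 4.
3 is placed in column 2, leaving r4c2 = 1.
Cage b needs product 24, which forces r4c3 = 3.
Row 5 now contains 3; hence r5c1 = 5.
Cage b has product 24; hence r5c3 = 2.
Row 5 already has 4, which forces r5c4 = 1.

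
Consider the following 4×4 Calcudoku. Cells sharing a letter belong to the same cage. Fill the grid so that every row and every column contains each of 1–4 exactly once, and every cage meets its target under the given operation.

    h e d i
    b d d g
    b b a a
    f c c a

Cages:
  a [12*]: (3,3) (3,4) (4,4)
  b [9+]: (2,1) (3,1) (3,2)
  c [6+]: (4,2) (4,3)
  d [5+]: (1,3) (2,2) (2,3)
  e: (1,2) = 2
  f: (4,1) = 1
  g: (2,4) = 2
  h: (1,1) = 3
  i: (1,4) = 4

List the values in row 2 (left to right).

4 1 3 2

Cage h is given, so (1,1) = 3.
Cage e is a single given cell; hence (1,2) = 2.
Row 1 now contains 2; hence (1,3) = 1.
Cage i is given, so (1,4) = 4.
Column 2 already has 2; hence (2,2) = 1.
Column 3 now contains 1, which forces (2,3) = 3.
Cage g is given, so (2,4) = 2.
F is a freebie; hence (4,1) = 1.
Column 2 already has 2, leaving (4,2) = 4.
Row 4 now contains 4, leaving (4,3) = 2.
1 is placed in row 4; hence (4,4) = 3.
2 is placed in row 2, leaving (2,1) = 4.
The 3 cells of cage b must have sum 9; hence (3,1) = 2.
Column 2 now contains 4, so (3,2) = 3.
Column 3 now contains 2, leaving (3,3) = 4.
3 is placed in column 4, leaving (3,4) = 1.
The full grid is 3 2 1 4 / 4 1 3 2 / 2 3 4 1 / 1 4 2 3.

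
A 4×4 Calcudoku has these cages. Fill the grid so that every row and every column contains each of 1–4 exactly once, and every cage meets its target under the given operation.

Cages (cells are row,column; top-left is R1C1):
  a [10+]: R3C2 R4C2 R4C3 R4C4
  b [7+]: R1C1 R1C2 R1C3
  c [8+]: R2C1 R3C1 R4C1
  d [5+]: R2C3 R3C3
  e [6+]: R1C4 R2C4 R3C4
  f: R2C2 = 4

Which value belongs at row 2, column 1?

1

Cage f is a single given cell, so R2C2 = 4.
Row 1 needs a 3, and only R1C4 is open for it.
Column 1 needs a 2, and only R1C1 is open for it.
Row 1 now contains 2, leaving R1C2 = 1.
The 3 cells of cage b must have sum 7; hence R1C3 = 4.
Cage a has sum 10; hence R4C3 = 1.
The 4 cells of cage a must have sum 10; hence R4C4 = 4.
The 3 cells of cage c must have sum 8, leaving R2C1 = 1.
1 is placed in row 2; hence R2C4 = 2.
The 3 cells of cage c must have sum 8, so R3C1 = 4.
Column 4 now contains 2, leaving R3C4 = 1.
Row 4 already has 4, so R4C1 = 3.
3 is placed in row 4, which forces R4C2 = 2.
Row 2 already has 2, leaving R2C3 = 3.
Column 2 already has 2, leaving R3C2 = 3.
Cage d's pair has sum 5; hence R3C3 = 2.
Filled in: 2 1 4 3 / 1 4 3 2 / 4 3 2 1 / 3 2 1 4.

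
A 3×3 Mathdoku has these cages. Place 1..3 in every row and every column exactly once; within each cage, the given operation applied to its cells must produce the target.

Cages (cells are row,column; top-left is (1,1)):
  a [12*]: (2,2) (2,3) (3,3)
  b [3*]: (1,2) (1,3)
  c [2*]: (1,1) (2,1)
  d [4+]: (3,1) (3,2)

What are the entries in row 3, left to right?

The 3 cells of cage a must have product 12; hence (2,2) = 2.
Cage a needs product 12; hence (2,3) = 3.
The 3 cells of cage a must have product 12; hence (3,3) = 2.
The two cells of cage c must have product 2, which forces (1,1) = 2.
The two cells of cage b must have product 3, which forces (1,2) = 3.
3 is placed in column 3; hence (1,3) = 1.
Row 2 now contains 2; hence (2,1) = 1.
Column 1 already has 1, leaving (3,1) = 3.
3 is placed in column 2, so (3,2) = 1.
Completed grid: 2 3 1 / 1 2 3 / 3 1 2.

3 1 2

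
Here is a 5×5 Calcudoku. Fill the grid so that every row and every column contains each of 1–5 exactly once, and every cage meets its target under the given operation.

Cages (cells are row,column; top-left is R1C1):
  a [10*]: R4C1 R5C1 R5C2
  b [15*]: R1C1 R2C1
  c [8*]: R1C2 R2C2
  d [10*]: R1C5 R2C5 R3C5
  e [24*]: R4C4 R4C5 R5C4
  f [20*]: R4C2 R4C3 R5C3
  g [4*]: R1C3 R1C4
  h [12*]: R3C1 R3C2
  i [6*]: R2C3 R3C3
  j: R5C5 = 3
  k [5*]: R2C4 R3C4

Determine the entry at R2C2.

4

Cage j is a single given cell, which forces R5C5 = 3.
Cage e has product 24, leaving R4C4 = 3.
Row 1 needs a 3, and only R1C1 is open for it.
3 is placed in column 1, which forces R2C1 = 5.
5 is placed in row 2, which forces R2C4 = 1.
1 is placed in row 2, so R2C5 = 2.
3 is placed in column 1; hence R3C1 = 4.
Cage h's pair has product 12, so R3C2 = 3.
3 is placed in row 3, leaving R3C3 = 2.
Column 4 now contains 1; hence R3C4 = 5.
Row 3 already has 5, leaving R3C5 = 1.
2 is placed in column 5; hence R4C5 = 4.
Cage c needs two cells with product 8; hence R1C2 = 2.
Cage g's pair has product 4; hence R1C3 = 1.
Column 4 now contains 1, so R1C4 = 4.
Column 5 now contains 1, leaving R1C5 = 5.
2 is placed in row 2, so R2C2 = 4.
2 is placed in row 2, which forces R2C3 = 3.
Column 3 already has 1; hence R4C3 = 5.
The 3 cells of cage a must have product 10, so R5C2 = 5.
Cage f has product 20; hence R5C3 = 4.
Cage e needs product 24, leaving R5C4 = 2.
Cage a needs product 10, which forces R4C1 = 2.
5 is placed in row 4, leaving R4C2 = 1.
Row 5 now contains 2, so R5C1 = 1.
Completed grid: 3 2 1 4 5 / 5 4 3 1 2 / 4 3 2 5 1 / 2 1 5 3 4 / 1 5 4 2 3.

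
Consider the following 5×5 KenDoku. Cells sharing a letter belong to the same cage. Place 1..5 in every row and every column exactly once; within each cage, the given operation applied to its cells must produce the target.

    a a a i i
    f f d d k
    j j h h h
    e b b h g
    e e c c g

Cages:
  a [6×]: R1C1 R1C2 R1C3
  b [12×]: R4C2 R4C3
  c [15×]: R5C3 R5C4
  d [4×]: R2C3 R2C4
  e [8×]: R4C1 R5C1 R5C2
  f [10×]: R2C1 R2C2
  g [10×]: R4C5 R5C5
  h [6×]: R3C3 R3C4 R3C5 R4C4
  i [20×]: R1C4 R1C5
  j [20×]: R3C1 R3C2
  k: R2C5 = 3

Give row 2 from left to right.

Cage k is given; hence R2C5 = 3.
Cage h needs product 6, so R4C4 = 1.
The two cells of cage d must have product 4; hence R2C3 = 1.
Column 4 already has 1, so R2C4 = 4.
4 is placed in column 4, leaving R1C4 = 5.
The two cells of cage i must have product 20, so R1C5 = 4.
Cage h has product 6, so R3C5 = 1.
Column 4 now contains 5; hence R5C4 = 3.
Cage h has product 6, which forces R3C3 = 3.
Column 4 already has 3; hence R3C4 = 2.
Column 3 already has 3; hence R4C3 = 4.
Row 5 now contains 3; hence R5C3 = 5.
Row 5 already has 5; hence R5C5 = 2.
Column 3 already has 3, which forces R1C3 = 2.
Row 4 now contains 4; hence R4C1 = 2.
Row 4 now contains 4, leaving R4C2 = 3.
Column 5 already has 2; hence R4C5 = 5.
Cage a needs product 6, leaving R1C1 = 3.
3 is placed in column 2; hence R1C2 = 1.
Column 1 already has 2, leaving R2C1 = 5.
Cage f's pair has product 10, so R2C2 = 2.
5 is placed in column 1, leaving R3C1 = 4.
4 is placed in row 3; hence R3C2 = 5.
Column 1 now contains 4, leaving R5C1 = 1.
1 is placed in column 2; hence R5C2 = 4.
Completed grid: 3 1 2 5 4 / 5 2 1 4 3 / 4 5 3 2 1 / 2 3 4 1 5 / 1 4 5 3 2.

5 2 1 4 3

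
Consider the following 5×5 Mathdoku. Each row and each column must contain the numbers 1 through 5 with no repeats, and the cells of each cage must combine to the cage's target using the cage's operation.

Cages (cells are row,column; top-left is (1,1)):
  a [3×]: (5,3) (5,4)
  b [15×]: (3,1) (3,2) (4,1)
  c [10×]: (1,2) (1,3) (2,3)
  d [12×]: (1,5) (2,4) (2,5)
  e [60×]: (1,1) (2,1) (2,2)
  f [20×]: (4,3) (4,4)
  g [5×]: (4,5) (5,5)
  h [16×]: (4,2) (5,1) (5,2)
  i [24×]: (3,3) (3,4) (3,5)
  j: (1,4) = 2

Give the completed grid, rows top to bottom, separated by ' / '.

J is a freebie; hence (1,4) = 2.
Cage c needs product 10; hence (2,3) = 2.
The 3 cells of cage i must have product 24, so (3,5) = 2.
The only place for 2 in row 4 is (4,2).
Cage h has product 16; hence (5,1) = 2.
The 3 cells of cage h must have product 16, leaving (5,2) = 4.
In row 4, 3 can only go at (4,1), so (4,1) = 3.
Cage e needs product 60; hence (2,2) = 3.
Cage d needs product 12; hence (1,5) = 3.
In row 1, 4 can only go at (1,1), so (1,1) = 4.
Column 1 now contains 4, so (2,1) = 5.
5 is placed in column 1, so (3,1) = 1.
1 is placed in row 3, so (3,2) = 5.
5 is placed in column 2, leaving (1,2) = 1.
Cage c needs product 10; hence (1,3) = 5.
Column 3 now contains 5, so (4,3) = 4.
4 is placed in row 4; hence (4,4) = 5.
Row 4 already has 5, so (4,5) = 1.
1 is placed in column 5, leaving (5,5) = 5.
The 3 cells of cage d must have product 12, leaving (2,4) = 1.
1 is placed in column 5, leaving (2,5) = 4.
Column 3 already has 4, which forces (3,3) = 3.
Cage i needs product 24, so (3,4) = 4.
Column 3 already has 3, so (5,3) = 1.
Column 4 now contains 1, so (5,4) = 3.

4 1 5 2 3 / 5 3 2 1 4 / 1 5 3 4 2 / 3 2 4 5 1 / 2 4 1 3 5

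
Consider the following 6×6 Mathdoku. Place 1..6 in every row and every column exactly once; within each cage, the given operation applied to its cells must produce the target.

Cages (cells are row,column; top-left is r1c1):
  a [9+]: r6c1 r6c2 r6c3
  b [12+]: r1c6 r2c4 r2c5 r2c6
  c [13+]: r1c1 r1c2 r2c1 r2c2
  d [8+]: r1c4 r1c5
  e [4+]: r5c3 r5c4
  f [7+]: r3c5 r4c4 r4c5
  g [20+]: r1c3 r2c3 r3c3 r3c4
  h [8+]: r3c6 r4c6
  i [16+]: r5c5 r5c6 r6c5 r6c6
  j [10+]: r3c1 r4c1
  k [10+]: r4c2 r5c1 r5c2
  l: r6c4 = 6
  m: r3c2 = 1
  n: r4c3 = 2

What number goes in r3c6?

Cage m is a single given cell, leaving r3c2 = 1.
Cage n is given, so r4c3 = 2.
L is a freebie, so r6c4 = 6.
Column 4 already has 6, leaving r3c4 = 5.
The only place for 5 in row 4 is r4c6.
Cage h's pair has sum 8, so r3c6 = 3.
Row 3 already has 3, leaving r3c5 = 2.
In row 4, 3 can only go at r4c2, so r4c2 = 3.
The only place for 6 in row 4 is r4c1.
6 is placed in column 1, which forces r3c1 = 4.
Row 3 now contains 4, leaving r3c3 = 6.
The only place for 3 in column 5 is r2c5.
The only place for 1 in column 5 is r4c5.
Row 4 already has 1; hence r4c4 = 4.
In column 6, 4 can only go at r5c6, so r5c6 = 4.
Row 5 already has 4, which forces r5c5 = 6.
Cage d's pair has sum 8, so r1c4 = 3.
Column 5 already has 6, which forces r1c5 = 5.
3 is placed in column 4, leaving r5c4 = 1.
Column 5 already has 5; hence r6c5 = 4.
5 is placed in row 1, leaving r1c3 = 4.
Cage g needs sum 20, which forces r2c3 = 5.
1 is placed in column 4, so r2c4 = 2.
1 is placed in row 5, so r5c3 = 3.
Cage a has sum 9, leaving r6c2 = 5.
Column 3 now contains 3; hence r6c3 = 1.
Cage i needs sum 16, leaving r6c6 = 2.
The 4 cells of cage c must have sum 13, which forces r1c1 = 2.
Row 1 now contains 4; hence r1c2 = 6.
Row 1 already has 6; hence r1c6 = 1.
2 is placed in row 2; hence r2c1 = 1.
The 4 cells of cage c must have sum 13, which forces r2c2 = 4.
1 is placed in column 6, so r2c6 = 6.
Cage k needs sum 10, which forces r5c1 = 5.
Column 2 now contains 5, leaving r5c2 = 2.
1 is placed in row 6, so r6c1 = 3.
The full grid is 2 6 4 3 5 1 / 1 4 5 2 3 6 / 4 1 6 5 2 3 / 6 3 2 4 1 5 / 5 2 3 1 6 4 / 3 5 1 6 4 2.

3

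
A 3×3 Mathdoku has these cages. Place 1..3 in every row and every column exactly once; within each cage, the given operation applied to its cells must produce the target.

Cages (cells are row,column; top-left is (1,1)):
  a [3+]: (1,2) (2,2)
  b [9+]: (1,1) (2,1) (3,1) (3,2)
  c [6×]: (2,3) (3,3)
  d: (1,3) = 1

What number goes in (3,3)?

Cage d is given, which forces (1,3) = 1.
Cage b needs sum 9, which forces (3,2) = 3.
3 is placed in row 3, leaving (3,3) = 2.
Row 1 already has 1, so (1,2) = 2.
Cage a needs two cells with sum 3, so (2,2) = 1.
Column 3 now contains 2, so (2,3) = 3.
Row 3 now contains 2, so (3,1) = 1.
2 is placed in row 1, leaving (1,1) = 3.
3 is placed in row 2, so (2,1) = 2.
The full grid is 3 2 1 / 2 1 3 / 1 3 2.

2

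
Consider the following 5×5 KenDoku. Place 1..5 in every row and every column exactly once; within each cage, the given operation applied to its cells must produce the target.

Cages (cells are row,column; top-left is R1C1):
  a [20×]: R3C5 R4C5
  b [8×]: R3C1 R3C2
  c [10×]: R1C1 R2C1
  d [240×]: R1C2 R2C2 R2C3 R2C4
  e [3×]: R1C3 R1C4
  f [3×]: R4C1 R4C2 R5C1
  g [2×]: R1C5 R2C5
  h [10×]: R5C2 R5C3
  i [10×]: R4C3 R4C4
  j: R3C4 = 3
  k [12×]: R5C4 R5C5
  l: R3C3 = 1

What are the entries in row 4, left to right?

The 4 cells of cage d must have product 240, which forces R1C2 = 4.
Column 2 already has 4, so R3C2 = 2.
Cage l is a single given cell, so R3C3 = 1.
Cage j is a single given cell, leaving R3C4 = 3.
Cage f needs product 3, leaving R4C1 = 3.
Cage f needs product 3; hence R4C2 = 1.
The 3 cells of cage f must have product 3, which forces R5C1 = 1.
Column 2 already has 2, leaving R5C2 = 5.
5 is placed in row 5, so R5C3 = 2.
3 is placed in column 4; hence R5C4 = 4.
4 is placed in row 5, which forces R5C5 = 3.
Column 3 now contains 1, leaving R1C3 = 3.
3 is placed in column 4; hence R1C4 = 1.
1 is placed in row 1, leaving R1C5 = 2.
Column 2 already has 5, so R2C2 = 3.
Cage d needs product 240; hence R2C3 = 4.
4 is placed in column 4, leaving R2C4 = 5.
Column 5 already has 2, leaving R2C5 = 1.
2 is placed in row 3, which forces R3C1 = 4.
Row 3 now contains 4, so R3C5 = 5.
Column 3 now contains 2, leaving R4C3 = 5.
Cage i's pair has product 10, so R4C4 = 2.
5 is placed in column 5, which forces R4C5 = 4.
2 is placed in row 1; hence R1C1 = 5.
Row 2 already has 5, which forces R2C1 = 2.
The full grid is 5 4 3 1 2 / 2 3 4 5 1 / 4 2 1 3 5 / 3 1 5 2 4 / 1 5 2 4 3.

3 1 5 2 4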